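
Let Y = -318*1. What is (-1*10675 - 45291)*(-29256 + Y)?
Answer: 1655138484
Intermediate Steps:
Y = -318
(-1*10675 - 45291)*(-29256 + Y) = (-1*10675 - 45291)*(-29256 - 318) = (-10675 - 45291)*(-29574) = -55966*(-29574) = 1655138484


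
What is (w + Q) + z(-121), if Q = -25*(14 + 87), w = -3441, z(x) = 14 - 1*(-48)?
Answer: -5904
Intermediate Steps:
z(x) = 62 (z(x) = 14 + 48 = 62)
Q = -2525 (Q = -25*101 = -2525)
(w + Q) + z(-121) = (-3441 - 2525) + 62 = -5966 + 62 = -5904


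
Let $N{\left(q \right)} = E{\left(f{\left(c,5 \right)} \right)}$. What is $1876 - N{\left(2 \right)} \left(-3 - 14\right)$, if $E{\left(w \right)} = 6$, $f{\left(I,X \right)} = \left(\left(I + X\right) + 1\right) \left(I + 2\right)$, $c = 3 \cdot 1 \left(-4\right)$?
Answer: $1978$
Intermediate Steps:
$c = -12$ ($c = 3 \left(-4\right) = -12$)
$f{\left(I,X \right)} = \left(2 + I\right) \left(1 + I + X\right)$ ($f{\left(I,X \right)} = \left(1 + I + X\right) \left(2 + I\right) = \left(2 + I\right) \left(1 + I + X\right)$)
$N{\left(q \right)} = 6$
$1876 - N{\left(2 \right)} \left(-3 - 14\right) = 1876 - 6 \left(-3 - 14\right) = 1876 - 6 \left(-17\right) = 1876 - -102 = 1876 + 102 = 1978$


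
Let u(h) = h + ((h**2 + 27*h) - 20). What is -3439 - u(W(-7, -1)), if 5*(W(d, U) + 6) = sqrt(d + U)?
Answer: -82167/25 - 32*I*sqrt(2)/5 ≈ -3286.7 - 9.051*I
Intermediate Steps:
W(d, U) = -6 + sqrt(U + d)/5 (W(d, U) = -6 + sqrt(d + U)/5 = -6 + sqrt(U + d)/5)
u(h) = -20 + h**2 + 28*h (u(h) = h + (-20 + h**2 + 27*h) = -20 + h**2 + 28*h)
-3439 - u(W(-7, -1)) = -3439 - (-20 + (-6 + sqrt(-1 - 7)/5)**2 + 28*(-6 + sqrt(-1 - 7)/5)) = -3439 - (-20 + (-6 + sqrt(-8)/5)**2 + 28*(-6 + sqrt(-8)/5)) = -3439 - (-20 + (-6 + (2*I*sqrt(2))/5)**2 + 28*(-6 + (2*I*sqrt(2))/5)) = -3439 - (-20 + (-6 + 2*I*sqrt(2)/5)**2 + 28*(-6 + 2*I*sqrt(2)/5)) = -3439 - (-20 + (-6 + 2*I*sqrt(2)/5)**2 + (-168 + 56*I*sqrt(2)/5)) = -3439 - (-188 + (-6 + 2*I*sqrt(2)/5)**2 + 56*I*sqrt(2)/5) = -3439 + (188 - (-6 + 2*I*sqrt(2)/5)**2 - 56*I*sqrt(2)/5) = -3251 - (-6 + 2*I*sqrt(2)/5)**2 - 56*I*sqrt(2)/5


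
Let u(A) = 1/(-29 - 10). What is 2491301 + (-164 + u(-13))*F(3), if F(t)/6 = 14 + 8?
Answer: 32105445/13 ≈ 2.4696e+6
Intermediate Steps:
F(t) = 132 (F(t) = 6*(14 + 8) = 6*22 = 132)
u(A) = -1/39 (u(A) = 1/(-39) = -1/39)
2491301 + (-164 + u(-13))*F(3) = 2491301 + (-164 - 1/39)*132 = 2491301 - 6397/39*132 = 2491301 - 281468/13 = 32105445/13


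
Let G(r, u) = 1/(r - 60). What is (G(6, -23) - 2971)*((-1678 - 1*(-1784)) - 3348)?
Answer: 260065135/27 ≈ 9.6320e+6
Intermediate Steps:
G(r, u) = 1/(-60 + r)
(G(6, -23) - 2971)*((-1678 - 1*(-1784)) - 3348) = (1/(-60 + 6) - 2971)*((-1678 - 1*(-1784)) - 3348) = (1/(-54) - 2971)*((-1678 + 1784) - 3348) = (-1/54 - 2971)*(106 - 3348) = -160435/54*(-3242) = 260065135/27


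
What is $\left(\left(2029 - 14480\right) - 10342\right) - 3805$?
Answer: $-26598$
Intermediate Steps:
$\left(\left(2029 - 14480\right) - 10342\right) - 3805 = \left(-12451 - 10342\right) - 3805 = -22793 - 3805 = -26598$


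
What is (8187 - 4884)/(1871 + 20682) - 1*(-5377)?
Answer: 121270784/22553 ≈ 5377.1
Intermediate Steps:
(8187 - 4884)/(1871 + 20682) - 1*(-5377) = 3303/22553 + 5377 = 121270784/22553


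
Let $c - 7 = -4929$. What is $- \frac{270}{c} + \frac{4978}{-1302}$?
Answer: $- \frac{6037544}{1602111} \approx -3.7685$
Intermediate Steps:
$c = -4922$ ($c = 7 - 4929 = -4922$)
$- \frac{270}{c} + \frac{4978}{-1302} = - \frac{270}{-4922} + \frac{4978}{-1302} = \left(-270\right) \left(- \frac{1}{4922}\right) + 4978 \left(- \frac{1}{1302}\right) = \frac{135}{2461} - \frac{2489}{651} = - \frac{6037544}{1602111}$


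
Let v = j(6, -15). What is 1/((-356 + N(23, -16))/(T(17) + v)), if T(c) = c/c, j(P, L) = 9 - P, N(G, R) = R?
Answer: -1/93 ≈ -0.010753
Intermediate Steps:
T(c) = 1
v = 3 (v = 9 - 1*6 = 9 - 6 = 3)
1/((-356 + N(23, -16))/(T(17) + v)) = 1/((-356 - 16)/(1 + 3)) = 1/(-372/4) = 1/(-372*¼) = 1/(-93) = -1/93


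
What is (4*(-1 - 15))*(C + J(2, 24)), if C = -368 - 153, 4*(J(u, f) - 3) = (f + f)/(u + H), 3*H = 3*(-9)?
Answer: 232832/7 ≈ 33262.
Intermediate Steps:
H = -9 (H = (3*(-9))/3 = (⅓)*(-27) = -9)
J(u, f) = 3 + f/(2*(-9 + u)) (J(u, f) = 3 + ((f + f)/(u - 9))/4 = 3 + ((2*f)/(-9 + u))/4 = 3 + (2*f/(-9 + u))/4 = 3 + f/(2*(-9 + u)))
C = -521
(4*(-1 - 15))*(C + J(2, 24)) = (4*(-1 - 15))*(-521 + (-54 + 24 + 6*2)/(2*(-9 + 2))) = (4*(-16))*(-521 + (½)*(-54 + 24 + 12)/(-7)) = -64*(-521 + (½)*(-⅐)*(-18)) = -64*(-521 + 9/7) = -64*(-3638/7) = 232832/7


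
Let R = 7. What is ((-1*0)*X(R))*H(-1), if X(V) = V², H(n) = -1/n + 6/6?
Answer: 0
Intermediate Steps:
H(n) = 1 - 1/n (H(n) = -1/n + 6*(⅙) = -1/n + 1 = 1 - 1/n)
((-1*0)*X(R))*H(-1) = (-1*0*7²)*((-1 - 1)/(-1)) = (0*49)*(-1*(-2)) = 0*2 = 0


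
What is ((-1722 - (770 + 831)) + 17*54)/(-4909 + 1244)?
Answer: 481/733 ≈ 0.65621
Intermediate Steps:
((-1722 - (770 + 831)) + 17*54)/(-4909 + 1244) = ((-1722 - 1*1601) + 918)/(-3665) = ((-1722 - 1601) + 918)*(-1/3665) = (-3323 + 918)*(-1/3665) = -2405*(-1/3665) = 481/733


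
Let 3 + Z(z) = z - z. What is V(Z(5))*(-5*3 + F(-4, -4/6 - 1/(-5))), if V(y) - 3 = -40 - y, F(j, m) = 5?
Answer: 340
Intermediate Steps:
Z(z) = -3 (Z(z) = -3 + (z - z) = -3 + 0 = -3)
V(y) = -37 - y (V(y) = 3 + (-40 - y) = -37 - y)
V(Z(5))*(-5*3 + F(-4, -4/6 - 1/(-5))) = (-37 - 1*(-3))*(-5*3 + 5) = (-37 + 3)*(-15 + 5) = -34*(-10) = 340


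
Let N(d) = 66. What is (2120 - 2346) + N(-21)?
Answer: -160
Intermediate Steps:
(2120 - 2346) + N(-21) = (2120 - 2346) + 66 = -226 + 66 = -160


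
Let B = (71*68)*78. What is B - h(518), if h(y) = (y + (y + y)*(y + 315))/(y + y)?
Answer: 751501/2 ≈ 3.7575e+5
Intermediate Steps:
h(y) = (y + 2*y*(315 + y))/(2*y) (h(y) = (y + (2*y)*(315 + y))/((2*y)) = (y + 2*y*(315 + y))*(1/(2*y)) = (y + 2*y*(315 + y))/(2*y))
B = 376584 (B = 4828*78 = 376584)
B - h(518) = 376584 - (631/2 + 518) = 376584 - 1*1667/2 = 376584 - 1667/2 = 751501/2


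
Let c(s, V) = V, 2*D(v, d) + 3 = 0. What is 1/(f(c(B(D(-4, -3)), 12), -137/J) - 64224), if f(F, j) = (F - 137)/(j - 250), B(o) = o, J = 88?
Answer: -22137/1421715688 ≈ -1.5571e-5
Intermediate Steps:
D(v, d) = -3/2 (D(v, d) = -3/2 + (½)*0 = -3/2 + 0 = -3/2)
f(F, j) = (-137 + F)/(-250 + j)
1/(f(c(B(D(-4, -3)), 12), -137/J) - 64224) = 1/((-137 + 12)/(-250 - 137/88) - 64224) = 1/(-125/(-250 - 137*1/88) - 64224) = 1/(-125/(-250 - 137/88) - 64224) = 1/(-125/(-22137/88) - 64224) = 1/(-88/22137*(-125) - 64224) = 1/(11000/22137 - 64224) = 1/(-1421715688/22137) = -22137/1421715688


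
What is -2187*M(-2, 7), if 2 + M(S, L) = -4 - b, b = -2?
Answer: 8748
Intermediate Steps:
M(S, L) = -4 (M(S, L) = -2 + (-4 - 1*(-2)) = -2 + (-4 + 2) = -2 - 2 = -4)
-2187*M(-2, 7) = -2187*(-4) = 8748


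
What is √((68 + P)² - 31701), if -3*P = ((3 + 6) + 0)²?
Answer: 2*I*√7505 ≈ 173.26*I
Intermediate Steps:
P = -27 (P = -((3 + 6) + 0)²/3 = -(9 + 0)²/3 = -⅓*9² = -⅓*81 = -27)
√((68 + P)² - 31701) = √((68 - 27)² - 31701) = √(41² - 31701) = √(1681 - 31701) = √(-30020) = 2*I*√7505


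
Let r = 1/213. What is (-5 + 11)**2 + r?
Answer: 7669/213 ≈ 36.005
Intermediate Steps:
r = 1/213 ≈ 0.0046948
(-5 + 11)**2 + r = (-5 + 11)**2 + 1/213 = 6**2 + 1/213 = 36 + 1/213 = 7669/213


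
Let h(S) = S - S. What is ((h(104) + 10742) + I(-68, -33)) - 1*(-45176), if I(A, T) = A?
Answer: 55850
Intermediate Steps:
h(S) = 0
((h(104) + 10742) + I(-68, -33)) - 1*(-45176) = ((0 + 10742) - 68) - 1*(-45176) = (10742 - 68) + 45176 = 10674 + 45176 = 55850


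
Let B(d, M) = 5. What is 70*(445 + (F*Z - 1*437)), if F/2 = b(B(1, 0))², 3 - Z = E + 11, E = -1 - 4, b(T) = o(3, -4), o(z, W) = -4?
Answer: -6160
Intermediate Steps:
b(T) = -4
E = -5
Z = -3 (Z = 3 - (-5 + 11) = 3 - 1*6 = 3 - 6 = -3)
F = 32 (F = 2*(-4)² = 2*16 = 32)
70*(445 + (F*Z - 1*437)) = 70*(445 + (32*(-3) - 1*437)) = 70*(445 + (-96 - 437)) = 70*(445 - 533) = 70*(-88) = -6160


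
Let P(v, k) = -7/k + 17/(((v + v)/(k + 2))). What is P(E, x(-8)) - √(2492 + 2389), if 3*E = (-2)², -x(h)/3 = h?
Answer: 3971/24 - √4881 ≈ 95.594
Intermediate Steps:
x(h) = -3*h
E = 4/3 (E = (⅓)*(-2)² = (⅓)*4 = 4/3 ≈ 1.3333)
P(v, k) = -7/k + 17*(2 + k)/(2*v) (P(v, k) = -7/k + 17/(((2*v)/(2 + k))) = -7/k + 17/((2*v/(2 + k))) = -7/k + 17*((2 + k)/(2*v)) = -7/k + 17*(2 + k)/(2*v))
P(E, x(-8)) - √(2492 + 2389) = (-7/((-3*(-8))) + 17/(4/3) + 17*(-3*(-8))/(2*(4/3))) - √(2492 + 2389) = (-7/24 + 17*(¾) + (17/2)*24*(¾)) - √4881 = (-7*1/24 + 51/4 + 153) - √4881 = (-7/24 + 51/4 + 153) - √4881 = 3971/24 - √4881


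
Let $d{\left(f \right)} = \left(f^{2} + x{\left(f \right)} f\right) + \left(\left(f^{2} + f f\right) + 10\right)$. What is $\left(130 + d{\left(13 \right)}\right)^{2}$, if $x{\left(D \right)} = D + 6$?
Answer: $799236$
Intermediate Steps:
$x{\left(D \right)} = 6 + D$
$d{\left(f \right)} = 10 + 3 f^{2} + f \left(6 + f\right)$ ($d{\left(f \right)} = \left(f^{2} + \left(6 + f\right) f\right) + \left(\left(f^{2} + f f\right) + 10\right) = \left(f^{2} + f \left(6 + f\right)\right) + \left(\left(f^{2} + f^{2}\right) + 10\right) = \left(f^{2} + f \left(6 + f\right)\right) + \left(2 f^{2} + 10\right) = \left(f^{2} + f \left(6 + f\right)\right) + \left(10 + 2 f^{2}\right) = 10 + 3 f^{2} + f \left(6 + f\right)$)
$\left(130 + d{\left(13 \right)}\right)^{2} = \left(130 + \left(10 + 4 \cdot 13^{2} + 6 \cdot 13\right)\right)^{2} = \left(130 + \left(10 + 4 \cdot 169 + 78\right)\right)^{2} = \left(130 + \left(10 + 676 + 78\right)\right)^{2} = \left(130 + 764\right)^{2} = 894^{2} = 799236$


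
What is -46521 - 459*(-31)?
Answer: -32292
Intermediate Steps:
-46521 - 459*(-31) = -46521 + 14229 = -32292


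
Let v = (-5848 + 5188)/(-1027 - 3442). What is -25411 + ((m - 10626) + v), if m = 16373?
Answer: -87877756/4469 ≈ -19664.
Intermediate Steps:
v = 660/4469 (v = -660/(-4469) = -660*(-1/4469) = 660/4469 ≈ 0.14768)
-25411 + ((m - 10626) + v) = -25411 + ((16373 - 10626) + 660/4469) = -25411 + (5747 + 660/4469) = -25411 + 25684003/4469 = -87877756/4469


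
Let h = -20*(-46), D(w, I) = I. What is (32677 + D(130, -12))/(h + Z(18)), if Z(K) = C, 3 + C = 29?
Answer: 32665/946 ≈ 34.530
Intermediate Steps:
C = 26 (C = -3 + 29 = 26)
Z(K) = 26
h = 920
(32677 + D(130, -12))/(h + Z(18)) = (32677 - 12)/(920 + 26) = 32665/946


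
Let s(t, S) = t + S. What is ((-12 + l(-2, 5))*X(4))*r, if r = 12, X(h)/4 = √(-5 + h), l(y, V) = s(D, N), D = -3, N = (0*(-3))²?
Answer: -720*I ≈ -720.0*I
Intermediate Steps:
N = 0 (N = 0² = 0)
s(t, S) = S + t
l(y, V) = -3 (l(y, V) = 0 - 3 = -3)
X(h) = 4*√(-5 + h)
((-12 + l(-2, 5))*X(4))*r = ((-12 - 3)*(4*√(-5 + 4)))*12 = -60*√(-1)*12 = -60*I*12 = -720*I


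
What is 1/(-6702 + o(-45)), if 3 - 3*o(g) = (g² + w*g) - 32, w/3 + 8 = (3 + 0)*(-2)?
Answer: -3/23986 ≈ -0.00012507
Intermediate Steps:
w = -42 (w = -24 + 3*((3 + 0)*(-2)) = -24 + 3*(3*(-2)) = -24 + 3*(-6) = -24 - 18 = -42)
o(g) = 35/3 + 14*g - g²/3 (o(g) = 1 - ((g² - 42*g) - 32)/3 = 1 - (-32 + g² - 42*g)/3 = 1 + (32/3 + 14*g - g²/3) = 35/3 + 14*g - g²/3)
1/(-6702 + o(-45)) = 1/(-6702 + (35/3 + 14*(-45) - ⅓*(-45)²)) = 1/(-6702 + (35/3 - 630 - ⅓*2025)) = 1/(-6702 + (35/3 - 630 - 675)) = 1/(-6702 - 3880/3) = 1/(-23986/3) = -3/23986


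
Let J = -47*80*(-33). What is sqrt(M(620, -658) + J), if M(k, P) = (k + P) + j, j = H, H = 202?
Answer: 2*sqrt(31061) ≈ 352.48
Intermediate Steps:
j = 202
J = 124080 (J = -3760*(-33) = 124080)
M(k, P) = 202 + P + k (M(k, P) = (k + P) + 202 = (P + k) + 202 = 202 + P + k)
sqrt(M(620, -658) + J) = sqrt((202 - 658 + 620) + 124080) = sqrt(164 + 124080) = sqrt(124244) = 2*sqrt(31061)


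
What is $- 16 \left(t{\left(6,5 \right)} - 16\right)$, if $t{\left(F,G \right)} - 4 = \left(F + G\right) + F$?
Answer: $-80$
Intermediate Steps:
$t{\left(F,G \right)} = 4 + G + 2 F$ ($t{\left(F,G \right)} = 4 + \left(\left(F + G\right) + F\right) = 4 + \left(G + 2 F\right) = 4 + G + 2 F$)
$- 16 \left(t{\left(6,5 \right)} - 16\right) = - 16 \left(\left(4 + 5 + 2 \cdot 6\right) - 16\right) = - 16 \left(\left(4 + 5 + 12\right) - 16\right) = - 16 \left(21 - 16\right) = \left(-16\right) 5 = -80$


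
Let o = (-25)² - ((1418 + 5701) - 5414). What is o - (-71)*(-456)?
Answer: -33456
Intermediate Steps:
o = -1080 (o = 625 - (7119 - 5414) = 625 - 1*1705 = 625 - 1705 = -1080)
o - (-71)*(-456) = -1080 - (-71)*(-456) = -1080 - 1*32376 = -1080 - 32376 = -33456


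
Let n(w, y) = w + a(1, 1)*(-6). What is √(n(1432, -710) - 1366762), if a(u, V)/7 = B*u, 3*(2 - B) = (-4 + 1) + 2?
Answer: 2*I*√341357 ≈ 1168.5*I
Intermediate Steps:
B = 7/3 (B = 2 - ((-4 + 1) + 2)/3 = 2 - (-3 + 2)/3 = 2 - ⅓*(-1) = 2 + ⅓ = 7/3 ≈ 2.3333)
a(u, V) = 49*u/3 (a(u, V) = 7*(7*u/3) = 49*u/3)
n(w, y) = -98 + w (n(w, y) = w + ((49/3)*1)*(-6) = w + (49/3)*(-6) = w - 98 = -98 + w)
√(n(1432, -710) - 1366762) = √((-98 + 1432) - 1366762) = √(1334 - 1366762) = √(-1365428) = 2*I*√341357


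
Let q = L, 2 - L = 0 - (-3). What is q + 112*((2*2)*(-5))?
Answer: -2241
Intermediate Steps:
L = -1 (L = 2 - (0 - (-3)) = 2 - (0 - 3*(-1)) = 2 - (0 + 3) = 2 - 1*3 = 2 - 3 = -1)
q = -1
q + 112*((2*2)*(-5)) = -1 + 112*((2*2)*(-5)) = -1 + 112*(4*(-5)) = -1 + 112*(-20) = -1 - 2240 = -2241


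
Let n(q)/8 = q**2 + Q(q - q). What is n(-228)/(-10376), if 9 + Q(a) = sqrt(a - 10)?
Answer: -51975/1297 - I*sqrt(10)/1297 ≈ -40.073 - 0.0024381*I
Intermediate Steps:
Q(a) = -9 + sqrt(-10 + a) (Q(a) = -9 + sqrt(a - 10) = -9 + sqrt(-10 + a))
n(q) = -72 + 8*q**2 + 8*I*sqrt(10) (n(q) = 8*(q**2 + (-9 + sqrt(-10 + (q - q)))) = 8*(q**2 + (-9 + sqrt(-10 + 0))) = 8*(q**2 + (-9 + sqrt(-10))) = 8*(q**2 + (-9 + I*sqrt(10))) = 8*(-9 + q**2 + I*sqrt(10)) = -72 + 8*q**2 + 8*I*sqrt(10))
n(-228)/(-10376) = (-72 + 8*(-228)**2 + 8*I*sqrt(10))/(-10376) = (-72 + 8*51984 + 8*I*sqrt(10))*(-1/10376) = (-72 + 415872 + 8*I*sqrt(10))*(-1/10376) = (415800 + 8*I*sqrt(10))*(-1/10376) = -51975/1297 - I*sqrt(10)/1297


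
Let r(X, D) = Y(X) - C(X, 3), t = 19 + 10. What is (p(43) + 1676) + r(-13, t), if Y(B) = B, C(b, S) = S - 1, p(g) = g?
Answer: 1704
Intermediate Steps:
t = 29
C(b, S) = -1 + S
r(X, D) = -2 + X (r(X, D) = X - (-1 + 3) = X - 1*2 = X - 2 = -2 + X)
(p(43) + 1676) + r(-13, t) = (43 + 1676) + (-2 - 13) = 1719 - 15 = 1704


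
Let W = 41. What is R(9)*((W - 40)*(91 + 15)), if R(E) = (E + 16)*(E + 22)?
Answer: 82150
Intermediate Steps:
R(E) = (16 + E)*(22 + E)
R(9)*((W - 40)*(91 + 15)) = (352 + 9² + 38*9)*((41 - 40)*(91 + 15)) = (352 + 81 + 342)*(1*106) = 775*106 = 82150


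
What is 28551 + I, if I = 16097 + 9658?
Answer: 54306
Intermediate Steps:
I = 25755
28551 + I = 28551 + 25755 = 54306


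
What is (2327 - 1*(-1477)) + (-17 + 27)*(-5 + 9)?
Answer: 3844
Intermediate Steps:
(2327 - 1*(-1477)) + (-17 + 27)*(-5 + 9) = (2327 + 1477) + 10*4 = 3804 + 40 = 3844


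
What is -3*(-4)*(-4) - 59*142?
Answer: -8426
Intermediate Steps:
-3*(-4)*(-4) - 59*142 = 12*(-4) - 8378 = -48 - 8378 = -8426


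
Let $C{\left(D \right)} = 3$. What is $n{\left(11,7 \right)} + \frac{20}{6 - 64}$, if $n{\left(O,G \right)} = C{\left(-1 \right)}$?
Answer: $\frac{77}{29} \approx 2.6552$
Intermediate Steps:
$n{\left(O,G \right)} = 3$
$n{\left(11,7 \right)} + \frac{20}{6 - 64} = 3 + \frac{20}{6 - 64} = 3 + \frac{20}{-58} = 3 + 20 \left(- \frac{1}{58}\right) = 3 - \frac{10}{29} = \frac{77}{29}$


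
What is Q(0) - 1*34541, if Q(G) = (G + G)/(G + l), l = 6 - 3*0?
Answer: -34541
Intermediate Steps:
l = 6 (l = 6 + 0 = 6)
Q(G) = 2*G/(6 + G) (Q(G) = (G + G)/(G + 6) = (2*G)/(6 + G) = 2*G/(6 + G))
Q(0) - 1*34541 = 2*0/(6 + 0) - 1*34541 = 2*0/6 - 34541 = 2*0*(1/6) - 34541 = 0 - 34541 = -34541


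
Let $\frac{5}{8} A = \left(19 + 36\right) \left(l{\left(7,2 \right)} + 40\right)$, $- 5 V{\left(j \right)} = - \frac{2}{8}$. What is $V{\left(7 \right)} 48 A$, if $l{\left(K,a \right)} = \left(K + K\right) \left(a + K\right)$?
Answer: $\frac{175296}{5} \approx 35059.0$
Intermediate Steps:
$l{\left(K,a \right)} = 2 K \left(K + a\right)$
$V{\left(j \right)} = \frac{1}{20}$ ($V{\left(j \right)} = - \frac{\left(-2\right) \frac{1}{8}}{5} = \left(- \frac{1}{5}\right) \left(- \frac{1}{4}\right) = \frac{1}{20}$)
$A = 14608$ ($A = \frac{8 \left(19 + 36\right) \left(2 \cdot 7 \left(7 + 2\right) + 40\right)}{5} = \frac{8 \cdot 55 \left(2 \cdot 7 \cdot 9 + 40\right)}{5} = \frac{8 \cdot 55 \left(126 + 40\right)}{5} = \frac{8 \cdot 55 \cdot 166}{5} = \frac{8}{5} \cdot 9130 = 14608$)
$V{\left(7 \right)} 48 A = \frac{1}{20} \cdot 48 \cdot 14608 = \frac{12}{5} \cdot 14608 = \frac{175296}{5}$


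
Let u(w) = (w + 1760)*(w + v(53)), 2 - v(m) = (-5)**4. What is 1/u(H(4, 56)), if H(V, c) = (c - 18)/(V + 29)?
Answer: -1089/1192639478 ≈ -9.1310e-7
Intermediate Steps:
v(m) = -623 (v(m) = 2 - 1*(-5)**4 = 2 - 1*625 = 2 - 625 = -623)
H(V, c) = (-18 + c)/(29 + V)
u(w) = (-623 + w)*(1760 + w) (u(w) = (w + 1760)*(w - 623) = (1760 + w)*(-623 + w) = (-623 + w)*(1760 + w))
1/u(H(4, 56)) = 1/(-1096480 + ((-18 + 56)/(29 + 4))**2 + 1137*((-18 + 56)/(29 + 4))) = 1/(-1096480 + (38/33)**2 + 1137*(38/33)) = 1/(-1096480 + 1444/1089 + 14402/11) = 1/(-1192639478/1089) = -1089/1192639478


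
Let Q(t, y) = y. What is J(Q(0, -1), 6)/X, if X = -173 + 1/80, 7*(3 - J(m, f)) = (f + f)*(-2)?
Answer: -1200/32291 ≈ -0.037162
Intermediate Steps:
J(m, f) = 3 + 4*f/7 (J(m, f) = 3 - (f + f)*(-2)/7 = 3 - 2*f*(-2)/7 = 3 - (-4)*f/7 = 3 + 4*f/7)
X = -13839/80 (X = -173 + 1/80 = -13839/80 ≈ -172.99)
J(Q(0, -1), 6)/X = (3 + (4/7)*6)/(-13839/80) = (3 + 24/7)*(-80/13839) = (45/7)*(-80/13839) = -1200/32291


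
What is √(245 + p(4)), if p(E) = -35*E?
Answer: √105 ≈ 10.247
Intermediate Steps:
√(245 + p(4)) = √(245 - 35*4) = √(245 - 140) = √105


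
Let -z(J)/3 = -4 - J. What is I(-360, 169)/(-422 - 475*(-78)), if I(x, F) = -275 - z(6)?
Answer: -305/36628 ≈ -0.0083270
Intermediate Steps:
z(J) = 12 + 3*J (z(J) = -3*(-4 - J) = 12 + 3*J)
I(x, F) = -305 (I(x, F) = -275 - (12 + 3*6) = -275 - (12 + 18) = -275 - 1*30 = -275 - 30 = -305)
I(-360, 169)/(-422 - 475*(-78)) = -305/(-422 - 475*(-78)) = -305/(-422 + 37050) = -305/36628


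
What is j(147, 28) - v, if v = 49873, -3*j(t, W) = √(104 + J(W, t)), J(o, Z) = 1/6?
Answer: -49873 - 25*√6/18 ≈ -49876.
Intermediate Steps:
J(o, Z) = ⅙
j(t, W) = -25*√6/18 (j(t, W) = -√(104 + ⅙)/3 = -25*√6/18)
j(147, 28) - v = -25*√6/18 - 1*49873 = -25*√6/18 - 49873 = -49873 - 25*√6/18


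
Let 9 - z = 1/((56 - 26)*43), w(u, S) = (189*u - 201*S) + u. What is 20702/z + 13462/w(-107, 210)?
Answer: 15754817857/6849310 ≈ 2300.2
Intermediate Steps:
w(u, S) = -201*S + 190*u (w(u, S) = (-201*S + 189*u) + u = -201*S + 190*u)
z = 11609/1290 (z = 9 - 1/((56 - 26)*43) = 9 - 1/(30*43) = 9 - 1/1290 = 11609/1290 ≈ 8.9992)
20702/z + 13462/w(-107, 210) = 20702/(11609/1290) + 13462/(-201*210 + 190*(-107)) = 20702*(1290/11609) + 13462/(-42210 - 20330) = 26705580/11609 + 13462/(-62540) = 26705580/11609 + 13462*(-1/62540) = 26705580/11609 - 127/590 = 15754817857/6849310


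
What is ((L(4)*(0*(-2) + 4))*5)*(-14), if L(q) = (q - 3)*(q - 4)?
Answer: 0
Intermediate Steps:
L(q) = (-4 + q)*(-3 + q) (L(q) = (-3 + q)*(-4 + q) = (-4 + q)*(-3 + q))
((L(4)*(0*(-2) + 4))*5)*(-14) = (((12 + 4² - 7*4)*(0*(-2) + 4))*5)*(-14) = (((12 + 16 - 28)*(0 + 4))*5)*(-14) = ((0*4)*5)*(-14) = (0*5)*(-14) = 0*(-14) = 0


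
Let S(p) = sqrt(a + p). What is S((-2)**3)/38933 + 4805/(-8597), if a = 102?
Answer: -4805/8597 + sqrt(94)/38933 ≈ -0.55867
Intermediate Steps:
S(p) = sqrt(102 + p)
S((-2)**3)/38933 + 4805/(-8597) = sqrt(102 + (-2)**3)/38933 + 4805/(-8597) = sqrt(102 - 8)*(1/38933) + 4805*(-1/8597) = sqrt(94)*(1/38933) - 4805/8597 = sqrt(94)/38933 - 4805/8597 = -4805/8597 + sqrt(94)/38933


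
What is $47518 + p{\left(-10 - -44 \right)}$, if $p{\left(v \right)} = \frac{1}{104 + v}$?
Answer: $\frac{6557485}{138} \approx 47518.0$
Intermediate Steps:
$47518 + p{\left(-10 - -44 \right)} = 47518 + \frac{1}{104 - -34} = 47518 + \frac{1}{104 + \left(-10 + 44\right)} = 47518 + \frac{1}{104 + 34} = 47518 + \frac{1}{138} = \frac{6557485}{138}$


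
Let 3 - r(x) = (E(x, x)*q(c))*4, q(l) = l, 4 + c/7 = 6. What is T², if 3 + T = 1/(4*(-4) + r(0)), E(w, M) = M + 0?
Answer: 1600/169 ≈ 9.4675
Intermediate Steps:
c = 14 (c = -28 + 7*6 = -28 + 42 = 14)
E(w, M) = M
r(x) = 3 - 56*x (r(x) = 3 - x*14*4 = 3 - 14*x*4 = 3 - 56*x)
T = -40/13 (T = -3 + 1/(4*(-4) + (3 - 56*0)) = -3 + 1/(-16 + (3 + 0)) = -3 + 1/(-16 + 3) = -3 + 1/(-13) = -3 - 1/13 = -40/13 ≈ -3.0769)
T² = (-40/13)² = 1600/169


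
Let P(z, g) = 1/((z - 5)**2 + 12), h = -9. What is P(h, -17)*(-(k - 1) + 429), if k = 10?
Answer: 105/52 ≈ 2.0192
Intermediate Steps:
P(z, g) = 1/(12 + (-5 + z)**2) (P(z, g) = 1/((-5 + z)**2 + 12) = 1/(12 + (-5 + z)**2))
P(h, -17)*(-(k - 1) + 429) = (-(10 - 1) + 429)/(12 + (-5 - 9)**2) = (-1*9 + 429)/(12 + (-14)**2) = (-9 + 429)/(12 + 196) = 420/208 = (1/208)*420 = 105/52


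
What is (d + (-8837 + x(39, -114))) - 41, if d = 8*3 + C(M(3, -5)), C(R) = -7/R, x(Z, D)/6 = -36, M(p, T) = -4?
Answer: -36273/4 ≈ -9068.3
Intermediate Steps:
x(Z, D) = -216 (x(Z, D) = 6*(-36) = -216)
d = 103/4 (d = 8*3 - 7/(-4) = 24 - 7*(-¼) = 24 + 7/4 = 103/4 ≈ 25.750)
(d + (-8837 + x(39, -114))) - 41 = (103/4 + (-8837 - 216)) - 41 = (103/4 - 9053) - 41 = -36109/4 - 41 = -36273/4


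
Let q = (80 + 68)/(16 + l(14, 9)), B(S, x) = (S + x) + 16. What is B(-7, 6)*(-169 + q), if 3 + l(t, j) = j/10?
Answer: -330165/139 ≈ -2375.3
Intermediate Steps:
l(t, j) = -3 + j/10
B(S, x) = 16 + S + x
q = 1480/139 (q = (80 + 68)/(16 + (-3 + (⅒)*9)) = 148/(16 + (-3 + 9/10)) = 148/(16 - 21/10) = 148/(139/10) = 148*(10/139) = 1480/139 ≈ 10.647)
B(-7, 6)*(-169 + q) = (16 - 7 + 6)*(-169 + 1480/139) = 15*(-22011/139) = -330165/139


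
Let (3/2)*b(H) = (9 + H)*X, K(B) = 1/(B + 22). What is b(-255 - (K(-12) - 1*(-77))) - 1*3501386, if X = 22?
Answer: -17530624/5 ≈ -3.5061e+6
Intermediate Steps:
K(B) = 1/(22 + B)
b(H) = 132 + 44*H/3 (b(H) = 2*((9 + H)*22)/3 = 2*(198 + 22*H)/3 = 132 + 44*H/3)
b(-255 - (K(-12) - 1*(-77))) - 1*3501386 = (132 + 44*(-255 - (1/(22 - 12) - 1*(-77)))/3) - 1*3501386 = (132 + 44*(-255 - (1/10 + 77))/3) - 3501386 = (132 + 44*(-255 - (⅒ + 77))/3) - 3501386 = (132 + 44*(-255 - 1*771/10)/3) - 3501386 = (132 + 44*(-255 - 771/10)/3) - 3501386 = (132 + (44/3)*(-3321/10)) - 3501386 = (132 - 24354/5) - 3501386 = -23694/5 - 3501386 = -17530624/5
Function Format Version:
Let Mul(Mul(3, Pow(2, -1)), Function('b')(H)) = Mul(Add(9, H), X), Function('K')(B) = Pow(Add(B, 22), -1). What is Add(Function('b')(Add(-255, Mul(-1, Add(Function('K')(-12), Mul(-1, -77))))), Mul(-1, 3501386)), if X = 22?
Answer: Rational(-17530624, 5) ≈ -3.5061e+6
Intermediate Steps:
Function('K')(B) = Pow(Add(22, B), -1)
Function('b')(H) = Add(132, Mul(Rational(44, 3), H)) (Function('b')(H) = Mul(Rational(2, 3), Mul(Add(9, H), 22)) = Mul(Rational(2, 3), Add(198, Mul(22, H))) = Add(132, Mul(Rational(44, 3), H)))
Add(Function('b')(Add(-255, Mul(-1, Add(Function('K')(-12), Mul(-1, -77))))), Mul(-1, 3501386)) = Add(Add(132, Mul(Rational(44, 3), Add(-255, Mul(-1, Add(Pow(Add(22, -12), -1), Mul(-1, -77)))))), Mul(-1, 3501386)) = Add(Add(132, Mul(Rational(44, 3), Add(-255, Mul(-1, Add(Pow(10, -1), 77))))), -3501386) = Add(Add(132, Mul(Rational(44, 3), Add(-255, Mul(-1, Add(Rational(1, 10), 77))))), -3501386) = Add(Add(132, Mul(Rational(44, 3), Add(-255, Mul(-1, Rational(771, 10))))), -3501386) = Add(Add(132, Mul(Rational(44, 3), Add(-255, Rational(-771, 10)))), -3501386) = Add(Add(132, Mul(Rational(44, 3), Rational(-3321, 10))), -3501386) = Add(Add(132, Rational(-24354, 5)), -3501386) = Add(Rational(-23694, 5), -3501386) = Rational(-17530624, 5)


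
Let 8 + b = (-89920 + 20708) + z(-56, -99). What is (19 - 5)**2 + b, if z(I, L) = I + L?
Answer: -69179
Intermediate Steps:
b = -69375 (b = -8 + ((-89920 + 20708) + (-56 - 99)) = -8 + (-69212 - 155) = -8 - 69367 = -69375)
(19 - 5)**2 + b = (19 - 5)**2 - 69375 = 14**2 - 69375 = 196 - 69375 = -69179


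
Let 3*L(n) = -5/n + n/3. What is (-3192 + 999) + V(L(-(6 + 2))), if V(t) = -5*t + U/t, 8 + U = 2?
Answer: -7693795/3528 ≈ -2180.8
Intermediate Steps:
U = -6 (U = -8 + 2 = -6)
L(n) = -5/(3*n) + n/9 (L(n) = (-5/n + n/3)/3 = -5/(3*n) + n/9)
V(t) = -6/t - 5*t (V(t) = -5*t - 6/t = -6/t - 5*t)
(-3192 + 999) + V(L(-(6 + 2))) = (-3192 + 999) + (-6*(-9*(6 + 2)/(-15 + (-(6 + 2))²)) - 5*(-15 + (-(6 + 2))²)/(9*((-(6 + 2))))) = -2193 + (-6*(-72/(-15 + (-1*8)²)) - 5*(-15 + (-1*8)²)/(9*((-1*8)))) = -2193 + (-6*(-72/(-15 + (-8)²)) - 5*(-15 + (-8)²)/(9*(-8))) = -2193 + (-6*(-72/(-15 + 64)) - 5*(-1)*(-15 + 64)/(9*8)) = -2193 + (-6/((⅑)*(-⅛)*49) - 5*(-1)*49/(9*8)) = -2193 + (-6/(-49/72) - 5*(-49/72)) = -2193 + (-6*(-72/49) + 245/72) = -2193 + (432/49 + 245/72) = -2193 + 43109/3528 = -7693795/3528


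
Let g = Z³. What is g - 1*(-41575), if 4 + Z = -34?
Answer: -13297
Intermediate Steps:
Z = -38 (Z = -4 - 34 = -38)
g = -54872 (g = (-38)³ = -54872)
g - 1*(-41575) = -54872 - 1*(-41575) = -54872 + 41575 = -13297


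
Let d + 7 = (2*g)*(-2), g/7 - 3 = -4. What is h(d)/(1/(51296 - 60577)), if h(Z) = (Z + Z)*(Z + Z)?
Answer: -16371684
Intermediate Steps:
g = -7 (g = 21 + 7*(-4) = 21 - 28 = -7)
d = 21 (d = -7 + (2*(-7))*(-2) = -7 - 14*(-2) = -7 + 28 = 21)
h(Z) = 4*Z² (h(Z) = (2*Z)*(2*Z) = 4*Z²)
h(d)/(1/(51296 - 60577)) = (4*21²)/(1/(51296 - 60577)) = (4*441)/(1/(-9281)) = 1764/(-1/9281) = 1764*(-9281) = -16371684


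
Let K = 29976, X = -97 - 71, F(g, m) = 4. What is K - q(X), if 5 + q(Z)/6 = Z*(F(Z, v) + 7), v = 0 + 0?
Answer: 41094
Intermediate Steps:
v = 0
X = -168
q(Z) = -30 + 66*Z (q(Z) = -30 + 6*(Z*(4 + 7)) = -30 + 6*(Z*11) = -30 + 6*(11*Z) = -30 + 66*Z)
K - q(X) = 29976 - (-30 + 66*(-168)) = 29976 - (-30 - 11088) = 29976 - 1*(-11118) = 29976 + 11118 = 41094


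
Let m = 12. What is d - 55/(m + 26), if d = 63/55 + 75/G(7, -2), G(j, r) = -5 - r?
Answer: -52881/2090 ≈ -25.302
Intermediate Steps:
d = -1312/55 (d = 63/55 + 75/(-5 - 1*(-2)) = 63*(1/55) + 75/(-5 + 2) = 63/55 + 75/(-3) = 63/55 + 75*(-⅓) = 63/55 - 25 = -1312/55 ≈ -23.855)
d - 55/(m + 26) = -1312/55 - 55/(12 + 26) = -1312/55 - 55/38 = -52881/2090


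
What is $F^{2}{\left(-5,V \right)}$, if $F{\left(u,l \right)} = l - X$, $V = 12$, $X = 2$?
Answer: $100$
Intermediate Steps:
$F{\left(u,l \right)} = -2 + l$ ($F{\left(u,l \right)} = l - 2 = -2 + l$)
$F^{2}{\left(-5,V \right)} = \left(-2 + 12\right)^{2} = 10^{2} = 100$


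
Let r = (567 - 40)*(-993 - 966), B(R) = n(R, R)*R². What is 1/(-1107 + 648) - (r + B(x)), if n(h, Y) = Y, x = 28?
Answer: 463792418/459 ≈ 1.0104e+6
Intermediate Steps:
B(R) = R³ (B(R) = R*R² = R³)
r = -1032393 (r = 527*(-1959) = -1032393)
1/(-1107 + 648) - (r + B(x)) = 1/(-1107 + 648) - (-1032393 + 28³) = 1/(-459) - (-1032393 + 21952) = -1/459 - 1*(-1010441) = -1/459 + 1010441 = 463792418/459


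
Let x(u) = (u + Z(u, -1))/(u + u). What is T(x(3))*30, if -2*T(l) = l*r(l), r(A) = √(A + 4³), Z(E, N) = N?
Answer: -5*√579/3 ≈ -40.104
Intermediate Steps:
r(A) = √(64 + A) (r(A) = √(A + 64) = √(64 + A))
x(u) = (-1 + u)/(2*u) (x(u) = (u - 1)/(u + u) = (-1 + u)/((2*u)) = (-1 + u)*(1/(2*u)) = (-1 + u)/(2*u))
T(l) = -l*√(64 + l)/2
T(x(3))*30 = -(½)*(-1 + 3)/3*√(64 + (½)*(-1 + 3)/3)/2*30 = -(½)*(⅓)*2*√(64 + (½)*(⅓)*2)/2*30 = -½*⅓*√(64 + ⅓)*30 = -½*⅓*√(193/3)*30 = -½*⅓*√579/3*30 = -√579/18*30 = -5*√579/3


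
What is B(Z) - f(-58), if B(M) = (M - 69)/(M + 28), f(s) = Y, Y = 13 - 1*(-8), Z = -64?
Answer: -623/36 ≈ -17.306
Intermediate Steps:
Y = 21 (Y = 13 + 8 = 21)
f(s) = 21
B(M) = (-69 + M)/(28 + M)
B(Z) - f(-58) = (-69 - 64)/(28 - 64) - 1*21 = -133/(-36) - 21 = -1/36*(-133) - 21 = 133/36 - 21 = -623/36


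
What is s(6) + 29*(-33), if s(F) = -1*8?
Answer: -965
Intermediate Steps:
s(F) = -8
s(6) + 29*(-33) = -8 + 29*(-33) = -8 - 957 = -965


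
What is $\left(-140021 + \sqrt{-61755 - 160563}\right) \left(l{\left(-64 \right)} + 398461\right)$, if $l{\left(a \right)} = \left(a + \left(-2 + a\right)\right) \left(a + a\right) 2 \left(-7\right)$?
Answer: $-23173615521 + 496503 i \sqrt{24702} \approx -2.3174 \cdot 10^{10} + 7.8035 \cdot 10^{7} i$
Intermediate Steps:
$l{\left(a \right)} = - 28 a \left(-2 + 2 a\right)$ ($l{\left(a \right)} = \left(-2 + 2 a\right) 2 a 2 \left(-7\right) = 2 a \left(-2 + 2 a\right) 2 \left(-7\right) = 4 a \left(-2 + 2 a\right) \left(-7\right) = - 28 a \left(-2 + 2 a\right)$)
$\left(-140021 + \sqrt{-61755 - 160563}\right) \left(l{\left(-64 \right)} + 398461\right) = \left(-140021 + \sqrt{-61755 - 160563}\right) \left(56 \left(-64\right) \left(1 - -64\right) + 398461\right) = \left(-140021 + \sqrt{-222318}\right) \left(56 \left(-64\right) \left(1 + 64\right) + 398461\right) = \left(-140021 + 3 i \sqrt{24702}\right) \left(56 \left(-64\right) 65 + 398461\right) = \left(-140021 + 3 i \sqrt{24702}\right) \left(-232960 + 398461\right) = \left(-140021 + 3 i \sqrt{24702}\right) 165501 = -23173615521 + 496503 i \sqrt{24702}$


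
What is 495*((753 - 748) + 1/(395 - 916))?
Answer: 1288980/521 ≈ 2474.1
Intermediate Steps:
495*((753 - 748) + 1/(395 - 916)) = 495*(5 + 1/(-521)) = 495*(5 - 1/521) = 495*(2604/521) = 1288980/521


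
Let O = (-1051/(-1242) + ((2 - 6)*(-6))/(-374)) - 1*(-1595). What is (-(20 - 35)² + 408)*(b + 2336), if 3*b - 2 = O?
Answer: 121922365483/232254 ≈ 5.2495e+5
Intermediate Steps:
O = 370626763/232254 (O = (-1051*(-1/1242) - 4*(-6)*(-1/374)) + 1595 = (1051/1242 + 24*(-1/374)) + 1595 = (1051/1242 - 12/187) + 1595 = 181633/232254 + 1595 = 370626763/232254 ≈ 1595.8)
b = 371091271/696762 (b = ⅔ + (⅓)*(370626763/232254) = ⅔ + 370626763/696762 = 371091271/696762 ≈ 532.59)
(-(20 - 35)² + 408)*(b + 2336) = (-(20 - 35)² + 408)*(371091271/696762 + 2336) = (-1*(-15)² + 408)*(1998727303/696762) = (-1*225 + 408)*(1998727303/696762) = (-225 + 408)*(1998727303/696762) = 183*(1998727303/696762) = 121922365483/232254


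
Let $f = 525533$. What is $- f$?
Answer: $-525533$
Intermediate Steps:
$- f = \left(-1\right) 525533 = -525533$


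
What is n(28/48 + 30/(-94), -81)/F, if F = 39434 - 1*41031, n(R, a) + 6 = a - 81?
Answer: 168/1597 ≈ 0.10520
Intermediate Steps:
n(R, a) = -87 + a (n(R, a) = -6 + (a - 81) = -6 + (-81 + a) = -87 + a)
F = -1597 (F = 39434 - 41031 = -1597)
n(28/48 + 30/(-94), -81)/F = (-87 - 81)/(-1597) = -168*(-1/1597) = 168/1597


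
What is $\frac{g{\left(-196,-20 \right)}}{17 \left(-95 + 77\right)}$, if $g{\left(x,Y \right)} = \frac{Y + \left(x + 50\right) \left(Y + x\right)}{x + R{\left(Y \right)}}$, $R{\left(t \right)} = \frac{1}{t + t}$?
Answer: $\frac{630320}{1199673} \approx 0.52541$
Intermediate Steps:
$R{\left(t \right)} = \frac{1}{2 t}$
$g{\left(x,Y \right)} = \frac{Y + \left(50 + x\right) \left(Y + x\right)}{x + \frac{1}{2 Y}}$ ($g{\left(x,Y \right)} = \frac{Y + \left(x + 50\right) \left(Y + x\right)}{x + \frac{1}{2 Y}} = \frac{Y + \left(50 + x\right) \left(Y + x\right)}{x + \frac{1}{2 Y}}$)
$\frac{g{\left(-196,-20 \right)}}{17 \left(-95 + 77\right)} = \frac{2 \left(-20\right) \frac{1}{1 + 2 \left(-20\right) \left(-196\right)} \left(\left(-196\right)^{2} + 50 \left(-196\right) + 51 \left(-20\right) - -3920\right)}{17 \left(-95 + 77\right)} = \frac{2 \left(-20\right) \frac{1}{1 + 7840} \left(38416 - 9800 - 1020 + 3920\right)}{17 \left(-18\right)} = \frac{2 \left(-20\right) \frac{1}{7841} \cdot 31516}{-306} = 2 \left(-20\right) \frac{1}{7841} \cdot 31516 \left(- \frac{1}{306}\right) = \left(- \frac{1260640}{7841}\right) \left(- \frac{1}{306}\right) = \frac{630320}{1199673}$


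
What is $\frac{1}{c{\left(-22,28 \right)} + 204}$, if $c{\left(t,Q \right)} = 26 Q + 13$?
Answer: $\frac{1}{945} \approx 0.0010582$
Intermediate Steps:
$c{\left(t,Q \right)} = 13 + 26 Q$
$\frac{1}{c{\left(-22,28 \right)} + 204} = \frac{1}{\left(13 + 26 \cdot 28\right) + 204} = \frac{1}{\left(13 + 728\right) + 204} = \frac{1}{741 + 204} = \frac{1}{945}$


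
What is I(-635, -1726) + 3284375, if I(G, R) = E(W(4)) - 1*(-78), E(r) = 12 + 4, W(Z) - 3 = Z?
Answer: 3284469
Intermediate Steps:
W(Z) = 3 + Z
E(r) = 16
I(G, R) = 94 (I(G, R) = 16 - 1*(-78) = 16 + 78 = 94)
I(-635, -1726) + 3284375 = 94 + 3284375 = 3284469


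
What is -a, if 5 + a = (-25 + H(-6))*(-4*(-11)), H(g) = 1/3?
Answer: 3271/3 ≈ 1090.3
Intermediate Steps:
H(g) = ⅓ (H(g) = 1*(⅓) = ⅓)
a = -3271/3 (a = -5 + (-25 + ⅓)*(-4*(-11)) = -5 - 74/3*44 = -5 - 3256/3 = -3271/3 ≈ -1090.3)
-a = -1*(-3271/3) = 3271/3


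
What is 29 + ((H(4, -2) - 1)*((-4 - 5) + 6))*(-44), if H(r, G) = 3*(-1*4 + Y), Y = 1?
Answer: -1291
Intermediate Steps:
H(r, G) = -9 (H(r, G) = 3*(-1*4 + 1) = 3*(-4 + 1) = 3*(-3) = -9)
29 + ((H(4, -2) - 1)*((-4 - 5) + 6))*(-44) = 29 + ((-9 - 1)*((-4 - 5) + 6))*(-44) = 29 - 10*(-9 + 6)*(-44) = 29 - 10*(-3)*(-44) = 29 + 30*(-44) = 29 - 1320 = -1291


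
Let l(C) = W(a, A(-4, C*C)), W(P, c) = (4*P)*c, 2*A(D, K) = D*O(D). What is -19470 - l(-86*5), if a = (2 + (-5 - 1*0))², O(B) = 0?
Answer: -19470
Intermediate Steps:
A(D, K) = 0 (A(D, K) = (D*0)/2 = (½)*0 = 0)
a = 9 (a = (2 + (-5 + 0))² = (2 - 5)² = (-3)² = 9)
W(P, c) = 4*P*c
l(C) = 0 (l(C) = 4*9*0 = 0)
-19470 - l(-86*5) = -19470 - 1*0 = -19470 + 0 = -19470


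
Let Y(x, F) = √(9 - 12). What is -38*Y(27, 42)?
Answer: -38*I*√3 ≈ -65.818*I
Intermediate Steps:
Y(x, F) = I*√3 (Y(x, F) = √(-3) = I*√3)
-38*Y(27, 42) = -38*I*√3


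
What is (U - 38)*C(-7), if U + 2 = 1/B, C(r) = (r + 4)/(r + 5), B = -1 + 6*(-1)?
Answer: -843/14 ≈ -60.214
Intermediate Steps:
B = -7 (B = -1 - 6 = -7)
C(r) = (4 + r)/(5 + r)
U = -15/7 (U = -2 + 1/(-7) = -2 - ⅐ = -15/7 ≈ -2.1429)
(U - 38)*C(-7) = (-15/7 - 38)*((4 - 7)/(5 - 7)) = -281*(-3)/(7*(-2)) = -(-281)*(-3)/14 = -281/7*3/2 = -843/14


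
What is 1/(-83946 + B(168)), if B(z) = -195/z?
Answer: -56/4701041 ≈ -1.1912e-5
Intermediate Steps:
1/(-83946 + B(168)) = 1/(-83946 - 195/168) = 1/(-83946 - 195*1/168) = 1/(-83946 - 65/56) = 1/(-4701041/56) = -56/4701041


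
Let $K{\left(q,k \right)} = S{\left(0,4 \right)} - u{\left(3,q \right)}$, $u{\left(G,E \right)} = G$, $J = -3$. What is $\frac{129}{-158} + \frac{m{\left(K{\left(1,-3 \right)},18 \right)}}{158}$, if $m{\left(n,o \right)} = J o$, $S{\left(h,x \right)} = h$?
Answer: $- \frac{183}{158} \approx -1.1582$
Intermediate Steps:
$K{\left(q,k \right)} = -3$ ($K{\left(q,k \right)} = 0 - 3 = -3$)
$m{\left(n,o \right)} = - 3 o$
$\frac{129}{-158} + \frac{m{\left(K{\left(1,-3 \right)},18 \right)}}{158} = \frac{129}{-158} + \frac{\left(-3\right) 18}{158} = 129 \left(- \frac{1}{158}\right) - \frac{27}{79} = - \frac{129}{158} - \frac{27}{79} = - \frac{183}{158}$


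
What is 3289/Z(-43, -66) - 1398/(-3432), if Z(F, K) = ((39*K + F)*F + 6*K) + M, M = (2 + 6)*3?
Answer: 28014355/64154948 ≈ 0.43667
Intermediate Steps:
M = 24 (M = 8*3 = 24)
Z(F, K) = 24 + 6*K + F*(F + 39*K) (Z(F, K) = ((39*K + F)*F + 6*K) + 24 = ((F + 39*K)*F + 6*K) + 24 = (F*(F + 39*K) + 6*K) + 24 = (6*K + F*(F + 39*K)) + 24 = 24 + 6*K + F*(F + 39*K))
3289/Z(-43, -66) - 1398/(-3432) = 3289/(24 + (-43)**2 + 6*(-66) + 39*(-43)*(-66)) - 1398/(-3432) = 3289/(24 + 1849 - 396 + 110682) - 1398*(-1/3432) = 3289/112159 + 233/572 = 28014355/64154948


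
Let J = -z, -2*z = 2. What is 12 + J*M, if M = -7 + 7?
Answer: 12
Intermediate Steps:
z = -1 (z = -½*2 = -1)
J = 1 (J = -1*(-1) = 1)
M = 0
12 + J*M = 12 + 1*0 = 12 + 0 = 12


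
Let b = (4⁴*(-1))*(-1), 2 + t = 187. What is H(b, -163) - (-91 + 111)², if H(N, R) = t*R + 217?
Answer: -30338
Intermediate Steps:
t = 185 (t = -2 + 187 = 185)
b = 256 (b = (256*(-1))*(-1) = -256*(-1) = 256)
H(N, R) = 217 + 185*R (H(N, R) = 185*R + 217 = 217 + 185*R)
H(b, -163) - (-91 + 111)² = (217 + 185*(-163)) - (-91 + 111)² = (217 - 30155) - 1*20² = -29938 - 1*400 = -29938 - 400 = -30338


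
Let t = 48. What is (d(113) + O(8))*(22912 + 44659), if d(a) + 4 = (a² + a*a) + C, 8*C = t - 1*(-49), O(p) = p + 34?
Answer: 13832121555/8 ≈ 1.7290e+9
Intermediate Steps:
O(p) = 34 + p
C = 97/8 (C = (48 - 1*(-49))/8 = (48 + 49)/8 = (⅛)*97 = 97/8 ≈ 12.125)
d(a) = 65/8 + 2*a² (d(a) = -4 + ((a² + a*a) + 97/8) = -4 + ((a² + a²) + 97/8) = -4 + (2*a² + 97/8) = -4 + (97/8 + 2*a²) = 65/8 + 2*a²)
(d(113) + O(8))*(22912 + 44659) = ((65/8 + 2*113²) + (34 + 8))*(22912 + 44659) = ((65/8 + 2*12769) + 42)*67571 = ((65/8 + 25538) + 42)*67571 = (204369/8 + 42)*67571 = (204705/8)*67571 = 13832121555/8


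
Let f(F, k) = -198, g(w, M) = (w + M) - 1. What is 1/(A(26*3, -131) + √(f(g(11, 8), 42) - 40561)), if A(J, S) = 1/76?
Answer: 76/235423985 - 5776*I*√40759/235423985 ≈ 3.2282e-7 - 0.0049532*I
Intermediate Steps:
g(w, M) = -1 + M + w (g(w, M) = (M + w) - 1 = -1 + M + w)
A(J, S) = 1/76
1/(A(26*3, -131) + √(f(g(11, 8), 42) - 40561)) = 1/(1/76 + √(-198 - 40561)) = 1/(1/76 + √(-40759)) = 1/(1/76 + I*√40759)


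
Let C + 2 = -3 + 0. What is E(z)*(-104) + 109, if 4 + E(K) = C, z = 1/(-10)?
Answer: 1045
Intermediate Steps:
z = -⅒ ≈ -0.10000
C = -5 (C = -2 + (-3 + 0) = -2 - 3 = -5)
E(K) = -9 (E(K) = -4 - 5 = -9)
E(z)*(-104) + 109 = -9*(-104) + 109 = 936 + 109 = 1045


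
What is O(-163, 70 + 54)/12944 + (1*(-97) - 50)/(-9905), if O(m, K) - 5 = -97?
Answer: 35411/4578940 ≈ 0.0077334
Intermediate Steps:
O(m, K) = -92 (O(m, K) = 5 - 97 = -92)
O(-163, 70 + 54)/12944 + (1*(-97) - 50)/(-9905) = -92/12944 + (1*(-97) - 50)/(-9905) = -92*1/12944 + (-97 - 50)*(-1/9905) = -23/3236 - 147*(-1/9905) = -23/3236 + 21/1415 = 35411/4578940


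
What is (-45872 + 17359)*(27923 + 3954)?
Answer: -908908901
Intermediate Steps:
(-45872 + 17359)*(27923 + 3954) = -28513*31877 = -908908901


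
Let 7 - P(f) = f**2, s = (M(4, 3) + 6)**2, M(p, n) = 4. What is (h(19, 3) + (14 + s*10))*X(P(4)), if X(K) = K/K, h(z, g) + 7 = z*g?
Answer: 1064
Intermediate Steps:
h(z, g) = -7 + g*z (h(z, g) = -7 + z*g = -7 + g*z)
s = 100 (s = (4 + 6)**2 = 10**2 = 100)
P(f) = 7 - f**2
X(K) = 1
(h(19, 3) + (14 + s*10))*X(P(4)) = ((-7 + 3*19) + (14 + 100*10))*1 = ((-7 + 57) + (14 + 1000))*1 = (50 + 1014)*1 = 1064*1 = 1064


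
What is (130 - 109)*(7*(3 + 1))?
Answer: 588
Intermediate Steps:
(130 - 109)*(7*(3 + 1)) = 21*(7*4) = 21*28 = 588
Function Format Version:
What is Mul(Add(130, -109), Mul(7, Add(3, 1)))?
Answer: 588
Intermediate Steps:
Mul(Add(130, -109), Mul(7, Add(3, 1))) = Mul(21, Mul(7, 4)) = Mul(21, 28) = 588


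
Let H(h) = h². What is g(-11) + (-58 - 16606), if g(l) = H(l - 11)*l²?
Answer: 41900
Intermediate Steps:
g(l) = l²*(-11 + l)² (g(l) = (l - 11)²*l² = (-11 + l)²*l² = l²*(-11 + l)²)
g(-11) + (-58 - 16606) = (-11)²*(-11 - 11)² + (-58 - 16606) = 121*(-22)² - 16664 = 121*484 - 16664 = 58564 - 16664 = 41900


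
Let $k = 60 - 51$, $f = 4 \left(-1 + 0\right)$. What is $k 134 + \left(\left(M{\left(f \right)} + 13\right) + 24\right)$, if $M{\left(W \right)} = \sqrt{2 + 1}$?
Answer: $1243 + \sqrt{3} \approx 1244.7$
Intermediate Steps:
$f = -4$ ($f = 4 \left(-1\right) = -4$)
$M{\left(W \right)} = \sqrt{3}$
$k = 9$
$k 134 + \left(\left(M{\left(f \right)} + 13\right) + 24\right) = 9 \cdot 134 + \left(\left(\sqrt{3} + 13\right) + 24\right) = 1206 + \left(\left(13 + \sqrt{3}\right) + 24\right) = 1206 + \left(37 + \sqrt{3}\right) = 1243 + \sqrt{3}$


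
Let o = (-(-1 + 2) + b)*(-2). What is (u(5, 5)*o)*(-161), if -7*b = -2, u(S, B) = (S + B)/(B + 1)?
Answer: -1150/3 ≈ -383.33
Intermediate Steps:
u(S, B) = (B + S)/(1 + B)
b = 2/7 (b = -⅐*(-2) = 2/7 ≈ 0.28571)
o = 10/7 (o = (-(-1 + 2) + 2/7)*(-2) = (-1*1 + 2/7)*(-2) = (-1 + 2/7)*(-2) = -5/7*(-2) = 10/7 ≈ 1.4286)
(u(5, 5)*o)*(-161) = (((5 + 5)/(1 + 5))*(10/7))*(-161) = ((10/6)*(10/7))*(-161) = (((⅙)*10)*(10/7))*(-161) = ((5/3)*(10/7))*(-161) = (50/21)*(-161) = -1150/3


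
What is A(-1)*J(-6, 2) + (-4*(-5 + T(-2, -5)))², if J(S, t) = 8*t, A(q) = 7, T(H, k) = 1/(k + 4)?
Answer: 688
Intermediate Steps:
T(H, k) = 1/(4 + k)
A(-1)*J(-6, 2) + (-4*(-5 + T(-2, -5)))² = 7*(8*2) + (-4*(-5 + 1/(4 - 5)))² = 7*16 + (-4*(-5 + 1/(-1)))² = 112 + (-4*(-5 - 1))² = 112 + (-4*(-6))² = 112 + 24² = 112 + 576 = 688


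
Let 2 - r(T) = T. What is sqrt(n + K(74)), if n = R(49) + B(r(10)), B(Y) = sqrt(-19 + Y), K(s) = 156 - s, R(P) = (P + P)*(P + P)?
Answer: sqrt(9686 + 3*I*sqrt(3)) ≈ 98.417 + 0.0264*I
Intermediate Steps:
r(T) = 2 - T
R(P) = 4*P**2 (R(P) = (2*P)*(2*P) = 4*P**2)
n = 9604 + 3*I*sqrt(3) (n = 4*49**2 + sqrt(-19 + (2 - 1*10)) = 4*2401 + sqrt(-19 + (2 - 10)) = 9604 + sqrt(-19 - 8) = 9604 + sqrt(-27) = 9604 + 3*I*sqrt(3) ≈ 9604.0 + 5.1962*I)
sqrt(n + K(74)) = sqrt((9604 + 3*I*sqrt(3)) + (156 - 1*74)) = sqrt((9604 + 3*I*sqrt(3)) + (156 - 74)) = sqrt((9604 + 3*I*sqrt(3)) + 82) = sqrt(9686 + 3*I*sqrt(3))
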